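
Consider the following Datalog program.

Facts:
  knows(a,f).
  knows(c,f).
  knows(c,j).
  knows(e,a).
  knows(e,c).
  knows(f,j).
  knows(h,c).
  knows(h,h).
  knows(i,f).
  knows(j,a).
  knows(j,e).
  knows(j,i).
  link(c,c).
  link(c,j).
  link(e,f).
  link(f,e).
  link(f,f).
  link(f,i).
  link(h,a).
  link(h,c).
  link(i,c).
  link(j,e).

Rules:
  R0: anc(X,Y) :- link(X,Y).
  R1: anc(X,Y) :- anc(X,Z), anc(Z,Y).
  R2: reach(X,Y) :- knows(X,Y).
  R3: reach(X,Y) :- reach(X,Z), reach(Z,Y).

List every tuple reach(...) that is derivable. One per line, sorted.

round 1: derive reach(a,f) via R2 from knows(a,f)
round 1: derive reach(c,f) via R2 from knows(c,f)
round 1: derive reach(c,j) via R2 from knows(c,j)
round 1: derive reach(e,a) via R2 from knows(e,a)
round 1: derive reach(e,c) via R2 from knows(e,c)
round 1: derive reach(f,j) via R2 from knows(f,j)
round 1: derive reach(h,c) via R2 from knows(h,c)
round 1: derive reach(h,h) via R2 from knows(h,h)
round 1: derive reach(i,f) via R2 from knows(i,f)
round 1: derive reach(j,a) via R2 from knows(j,a)
round 1: derive reach(j,e) via R2 from knows(j,e)
round 1: derive reach(j,i) via R2 from knows(j,i)
round 2: derive reach(a,j) via R3 from reach(a,f), reach(f,j)
round 2: derive reach(c,a) via R3 from reach(c,j), reach(j,a)
round 2: derive reach(c,e) via R3 from reach(c,j), reach(j,e)
round 2: derive reach(c,i) via R3 from reach(c,j), reach(j,i)
round 2: derive reach(e,f) via R3 from reach(e,a), reach(a,f)
round 2: derive reach(e,j) via R3 from reach(e,c), reach(c,j)
round 2: derive reach(f,a) via R3 from reach(f,j), reach(j,a)
round 2: derive reach(f,e) via R3 from reach(f,j), reach(j,e)
round 2: derive reach(f,i) via R3 from reach(f,j), reach(j,i)
round 2: derive reach(h,f) via R3 from reach(h,c), reach(c,f)
round 2: derive reach(h,j) via R3 from reach(h,c), reach(c,j)
round 2: derive reach(i,j) via R3 from reach(i,f), reach(f,j)
round 2: derive reach(j,c) via R3 from reach(j,e), reach(e,c)
round 2: derive reach(j,f) via R3 from reach(j,a), reach(a,f)
round 3: derive reach(a,a) via R3 from reach(a,f), reach(f,a)
round 3: derive reach(a,c) via R3 from reach(a,j), reach(j,c)
round 3: derive reach(a,e) via R3 from reach(a,f), reach(f,e)
round 3: derive reach(a,i) via R3 from reach(a,f), reach(f,i)
round 3: derive reach(c,c) via R3 from reach(c,e), reach(e,c)
round 3: derive reach(e,e) via R3 from reach(e,c), reach(c,e)
round 3: derive reach(e,i) via R3 from reach(e,c), reach(c,i)
round 3: derive reach(f,c) via R3 from reach(f,e), reach(e,c)
round 3: derive reach(f,f) via R3 from reach(f,a), reach(a,f)
round 3: derive reach(h,a) via R3 from reach(h,c), reach(c,a)
round 3: derive reach(h,e) via R3 from reach(h,c), reach(c,e)
round 3: derive reach(h,i) via R3 from reach(h,c), reach(c,i)
round 3: derive reach(i,a) via R3 from reach(i,f), reach(f,a)
round 3: derive reach(i,c) via R3 from reach(i,j), reach(j,c)
round 3: derive reach(i,e) via R3 from reach(i,f), reach(f,e)
round 3: derive reach(i,i) via R3 from reach(i,f), reach(f,i)
round 3: derive reach(j,j) via R3 from reach(j,a), reach(a,j)

reach(a,a)
reach(a,c)
reach(a,e)
reach(a,f)
reach(a,i)
reach(a,j)
reach(c,a)
reach(c,c)
reach(c,e)
reach(c,f)
reach(c,i)
reach(c,j)
reach(e,a)
reach(e,c)
reach(e,e)
reach(e,f)
reach(e,i)
reach(e,j)
reach(f,a)
reach(f,c)
reach(f,e)
reach(f,f)
reach(f,i)
reach(f,j)
reach(h,a)
reach(h,c)
reach(h,e)
reach(h,f)
reach(h,h)
reach(h,i)
reach(h,j)
reach(i,a)
reach(i,c)
reach(i,e)
reach(i,f)
reach(i,i)
reach(i,j)
reach(j,a)
reach(j,c)
reach(j,e)
reach(j,f)
reach(j,i)
reach(j,j)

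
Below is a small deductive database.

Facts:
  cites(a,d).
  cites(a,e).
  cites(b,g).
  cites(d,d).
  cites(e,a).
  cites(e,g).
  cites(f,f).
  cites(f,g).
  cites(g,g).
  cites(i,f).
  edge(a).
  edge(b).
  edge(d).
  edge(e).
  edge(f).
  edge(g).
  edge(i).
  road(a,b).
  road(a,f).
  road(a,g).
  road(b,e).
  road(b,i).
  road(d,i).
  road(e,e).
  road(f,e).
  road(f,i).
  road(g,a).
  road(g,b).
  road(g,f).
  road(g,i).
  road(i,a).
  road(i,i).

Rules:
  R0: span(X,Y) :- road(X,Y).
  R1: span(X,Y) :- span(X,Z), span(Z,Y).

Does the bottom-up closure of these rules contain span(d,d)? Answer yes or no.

no

round 1: derive span(a,b) via R0 from road(a,b)
round 1: derive span(a,f) via R0 from road(a,f)
round 1: derive span(a,g) via R0 from road(a,g)
round 1: derive span(b,e) via R0 from road(b,e)
round 1: derive span(b,i) via R0 from road(b,i)
round 1: derive span(d,i) via R0 from road(d,i)
round 1: derive span(e,e) via R0 from road(e,e)
round 1: derive span(f,e) via R0 from road(f,e)
round 1: derive span(f,i) via R0 from road(f,i)
round 1: derive span(g,a) via R0 from road(g,a)
round 1: derive span(g,b) via R0 from road(g,b)
round 1: derive span(g,f) via R0 from road(g,f)
round 1: derive span(g,i) via R0 from road(g,i)
round 1: derive span(i,a) via R0 from road(i,a)
round 1: derive span(i,i) via R0 from road(i,i)
round 2: derive span(a,a) via R1 from span(a,g), span(g,a)
round 2: derive span(a,e) via R1 from span(a,b), span(b,e)
round 2: derive span(a,i) via R1 from span(a,b), span(b,i)
round 2: derive span(b,a) via R1 from span(b,i), span(i,a)
round 2: derive span(d,a) via R1 from span(d,i), span(i,a)
round 2: derive span(f,a) via R1 from span(f,i), span(i,a)
round 2: derive span(g,e) via R1 from span(g,b), span(b,e)
round 2: derive span(g,g) via R1 from span(g,a), span(a,g)
round 2: derive span(i,b) via R1 from span(i,a), span(a,b)
round 2: derive span(i,f) via R1 from span(i,a), span(a,f)
round 2: derive span(i,g) via R1 from span(i,a), span(a,g)
round 3: derive span(b,b) via R1 from span(b,a), span(a,b)
round 3: derive span(b,f) via R1 from span(b,a), span(a,f)
round 3: derive span(b,g) via R1 from span(b,a), span(a,g)
round 3: derive span(d,b) via R1 from span(d,a), span(a,b)
round 3: derive span(d,e) via R1 from span(d,a), span(a,e)
round 3: derive span(d,f) via R1 from span(d,a), span(a,f)
round 3: derive span(d,g) via R1 from span(d,a), span(a,g)
round 3: derive span(f,b) via R1 from span(f,a), span(a,b)
round 3: derive span(f,f) via R1 from span(f,a), span(a,f)
round 3: derive span(f,g) via R1 from span(f,a), span(a,g)
round 3: derive span(i,e) via R1 from span(i,a), span(a,e)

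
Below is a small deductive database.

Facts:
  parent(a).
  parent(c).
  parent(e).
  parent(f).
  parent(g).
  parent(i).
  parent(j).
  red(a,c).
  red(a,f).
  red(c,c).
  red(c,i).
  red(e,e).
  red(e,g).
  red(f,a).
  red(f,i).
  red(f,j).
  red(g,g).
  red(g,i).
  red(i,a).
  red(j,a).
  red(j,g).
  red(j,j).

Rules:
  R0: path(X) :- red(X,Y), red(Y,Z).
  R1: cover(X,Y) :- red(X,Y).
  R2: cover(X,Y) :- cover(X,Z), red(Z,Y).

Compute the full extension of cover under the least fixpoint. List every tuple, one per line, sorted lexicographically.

cover(a,a)
cover(a,c)
cover(a,f)
cover(a,g)
cover(a,i)
cover(a,j)
cover(c,a)
cover(c,c)
cover(c,f)
cover(c,g)
cover(c,i)
cover(c,j)
cover(e,a)
cover(e,c)
cover(e,e)
cover(e,f)
cover(e,g)
cover(e,i)
cover(e,j)
cover(f,a)
cover(f,c)
cover(f,f)
cover(f,g)
cover(f,i)
cover(f,j)
cover(g,a)
cover(g,c)
cover(g,f)
cover(g,g)
cover(g,i)
cover(g,j)
cover(i,a)
cover(i,c)
cover(i,f)
cover(i,g)
cover(i,i)
cover(i,j)
cover(j,a)
cover(j,c)
cover(j,f)
cover(j,g)
cover(j,i)
cover(j,j)

round 1: derive cover(a,c) via R1 from red(a,c)
round 1: derive cover(a,f) via R1 from red(a,f)
round 1: derive cover(c,c) via R1 from red(c,c)
round 1: derive cover(c,i) via R1 from red(c,i)
round 1: derive cover(e,e) via R1 from red(e,e)
round 1: derive cover(e,g) via R1 from red(e,g)
round 1: derive cover(f,a) via R1 from red(f,a)
round 1: derive cover(f,i) via R1 from red(f,i)
round 1: derive cover(f,j) via R1 from red(f,j)
round 1: derive cover(g,g) via R1 from red(g,g)
round 1: derive cover(g,i) via R1 from red(g,i)
round 1: derive cover(i,a) via R1 from red(i,a)
round 1: derive cover(j,a) via R1 from red(j,a)
round 1: derive cover(j,g) via R1 from red(j,g)
round 1: derive cover(j,j) via R1 from red(j,j)
round 2: derive cover(a,a) via R2 from cover(a,f), red(f,a)
round 2: derive cover(a,i) via R2 from cover(a,c), red(c,i)
round 2: derive cover(a,j) via R2 from cover(a,f), red(f,j)
round 2: derive cover(c,a) via R2 from cover(c,i), red(i,a)
round 2: derive cover(e,i) via R2 from cover(e,g), red(g,i)
round 2: derive cover(f,c) via R2 from cover(f,a), red(a,c)
round 2: derive cover(f,f) via R2 from cover(f,a), red(a,f)
round 2: derive cover(f,g) via R2 from cover(f,j), red(j,g)
round 2: derive cover(g,a) via R2 from cover(g,i), red(i,a)
round 2: derive cover(i,c) via R2 from cover(i,a), red(a,c)
round 2: derive cover(i,f) via R2 from cover(i,a), red(a,f)
round 2: derive cover(j,c) via R2 from cover(j,a), red(a,c)
round 2: derive cover(j,f) via R2 from cover(j,a), red(a,f)
round 2: derive cover(j,i) via R2 from cover(j,g), red(g,i)
round 3: derive cover(a,g) via R2 from cover(a,j), red(j,g)
round 3: derive cover(c,f) via R2 from cover(c,a), red(a,f)
round 3: derive cover(e,a) via R2 from cover(e,i), red(i,a)
round 3: derive cover(g,c) via R2 from cover(g,a), red(a,c)
round 3: derive cover(g,f) via R2 from cover(g,a), red(a,f)
round 3: derive cover(i,i) via R2 from cover(i,c), red(c,i)
round 3: derive cover(i,j) via R2 from cover(i,f), red(f,j)
round 4: derive cover(c,j) via R2 from cover(c,f), red(f,j)
round 4: derive cover(e,c) via R2 from cover(e,a), red(a,c)
round 4: derive cover(e,f) via R2 from cover(e,a), red(a,f)
round 4: derive cover(g,j) via R2 from cover(g,f), red(f,j)
round 4: derive cover(i,g) via R2 from cover(i,j), red(j,g)
round 5: derive cover(c,g) via R2 from cover(c,j), red(j,g)
round 5: derive cover(e,j) via R2 from cover(e,f), red(f,j)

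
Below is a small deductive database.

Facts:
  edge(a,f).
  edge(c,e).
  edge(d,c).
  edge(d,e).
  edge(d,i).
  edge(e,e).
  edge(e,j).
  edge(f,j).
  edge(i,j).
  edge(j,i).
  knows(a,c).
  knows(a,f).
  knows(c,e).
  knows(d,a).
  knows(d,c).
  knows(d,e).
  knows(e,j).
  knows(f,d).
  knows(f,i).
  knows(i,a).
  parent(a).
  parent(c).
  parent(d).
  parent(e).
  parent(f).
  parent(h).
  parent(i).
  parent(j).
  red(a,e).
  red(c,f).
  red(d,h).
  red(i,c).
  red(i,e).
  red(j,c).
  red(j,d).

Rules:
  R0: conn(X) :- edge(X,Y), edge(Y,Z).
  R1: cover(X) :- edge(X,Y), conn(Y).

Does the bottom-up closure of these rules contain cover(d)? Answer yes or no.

yes

round 1: derive conn(a) via R0 from edge(a,f), edge(f,j)
round 1: derive conn(c) via R0 from edge(c,e), edge(e,e)
round 1: derive conn(d) via R0 from edge(d,c), edge(c,e)
round 1: derive conn(e) via R0 from edge(e,e), edge(e,e)
round 1: derive conn(f) via R0 from edge(f,j), edge(j,i)
round 1: derive conn(i) via R0 from edge(i,j), edge(j,i)
round 1: derive conn(j) via R0 from edge(j,i), edge(i,j)
round 2: derive cover(a) via R1 from edge(a,f), conn(f)
round 2: derive cover(c) via R1 from edge(c,e), conn(e)
round 2: derive cover(d) via R1 from edge(d,c), conn(c)
round 2: derive cover(e) via R1 from edge(e,e), conn(e)
round 2: derive cover(f) via R1 from edge(f,j), conn(j)
round 2: derive cover(i) via R1 from edge(i,j), conn(j)
round 2: derive cover(j) via R1 from edge(j,i), conn(i)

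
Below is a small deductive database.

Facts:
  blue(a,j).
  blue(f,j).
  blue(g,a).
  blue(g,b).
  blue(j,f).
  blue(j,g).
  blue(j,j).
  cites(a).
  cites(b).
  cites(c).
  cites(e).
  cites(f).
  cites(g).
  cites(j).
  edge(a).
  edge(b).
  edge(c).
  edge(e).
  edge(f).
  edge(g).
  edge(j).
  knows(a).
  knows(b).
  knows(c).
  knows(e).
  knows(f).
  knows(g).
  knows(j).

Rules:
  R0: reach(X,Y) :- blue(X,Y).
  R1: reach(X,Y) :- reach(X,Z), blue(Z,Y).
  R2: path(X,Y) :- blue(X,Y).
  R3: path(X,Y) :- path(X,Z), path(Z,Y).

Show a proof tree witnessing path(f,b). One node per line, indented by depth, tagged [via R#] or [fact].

path(f,b)  [via R3]
  path(f,g)  [via R3]
    path(f,j)  [via R2]
      blue(f,j)  [fact]
    path(j,g)  [via R2]
      blue(j,g)  [fact]
  path(g,b)  [via R2]
    blue(g,b)  [fact]

round 1: derive path(a,j) via R2 from blue(a,j)
round 1: derive path(f,j) via R2 from blue(f,j)
round 1: derive path(g,a) via R2 from blue(g,a)
round 1: derive path(g,b) via R2 from blue(g,b)
round 1: derive path(j,f) via R2 from blue(j,f)
round 1: derive path(j,g) via R2 from blue(j,g)
round 1: derive path(j,j) via R2 from blue(j,j)
round 2: derive path(a,f) via R3 from path(a,j), path(j,f)
round 2: derive path(a,g) via R3 from path(a,j), path(j,g)
round 2: derive path(f,f) via R3 from path(f,j), path(j,f)
round 2: derive path(f,g) via R3 from path(f,j), path(j,g)
round 2: derive path(g,j) via R3 from path(g,a), path(a,j)
round 2: derive path(j,a) via R3 from path(j,g), path(g,a)
round 2: derive path(j,b) via R3 from path(j,g), path(g,b)
round 3: derive path(a,a) via R3 from path(a,g), path(g,a)
round 3: derive path(a,b) via R3 from path(a,g), path(g,b)
round 3: derive path(f,a) via R3 from path(f,g), path(g,a)
round 3: derive path(f,b) via R3 from path(f,g), path(g,b)
round 3: derive path(g,f) via R3 from path(g,a), path(a,f)
round 3: derive path(g,g) via R3 from path(g,a), path(a,g)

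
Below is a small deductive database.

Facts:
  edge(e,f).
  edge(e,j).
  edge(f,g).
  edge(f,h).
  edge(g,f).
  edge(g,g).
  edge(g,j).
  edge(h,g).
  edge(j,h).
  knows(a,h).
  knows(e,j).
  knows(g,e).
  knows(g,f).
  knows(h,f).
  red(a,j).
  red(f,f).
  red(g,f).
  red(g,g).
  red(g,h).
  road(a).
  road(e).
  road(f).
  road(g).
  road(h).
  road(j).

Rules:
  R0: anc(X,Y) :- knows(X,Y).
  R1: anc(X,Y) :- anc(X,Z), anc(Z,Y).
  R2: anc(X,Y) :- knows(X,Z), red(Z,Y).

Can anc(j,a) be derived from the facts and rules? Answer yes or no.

round 1: derive anc(a,h) via R0 from knows(a,h)
round 1: derive anc(e,j) via R0 from knows(e,j)
round 1: derive anc(g,e) via R0 from knows(g,e)
round 1: derive anc(g,f) via R0 from knows(g,f)
round 1: derive anc(h,f) via R0 from knows(h,f)
round 2: derive anc(a,f) via R1 from anc(a,h), anc(h,f)
round 2: derive anc(g,j) via R1 from anc(g,e), anc(e,j)

no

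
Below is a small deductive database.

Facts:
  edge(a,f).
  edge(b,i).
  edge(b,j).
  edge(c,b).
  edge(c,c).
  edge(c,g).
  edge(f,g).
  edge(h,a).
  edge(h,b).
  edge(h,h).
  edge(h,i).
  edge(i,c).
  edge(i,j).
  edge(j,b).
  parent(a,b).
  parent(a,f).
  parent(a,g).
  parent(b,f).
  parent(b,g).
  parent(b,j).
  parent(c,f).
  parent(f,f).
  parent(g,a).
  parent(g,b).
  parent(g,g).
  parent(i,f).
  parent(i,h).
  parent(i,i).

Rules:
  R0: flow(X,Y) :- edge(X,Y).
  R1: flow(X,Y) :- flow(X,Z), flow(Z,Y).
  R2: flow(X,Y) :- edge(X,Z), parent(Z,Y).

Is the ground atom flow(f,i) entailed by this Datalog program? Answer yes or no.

yes

round 1: derive flow(a,f) via R0 from edge(a,f)
round 1: derive flow(b,i) via R0 from edge(b,i)
round 1: derive flow(b,j) via R0 from edge(b,j)
round 1: derive flow(c,b) via R0 from edge(c,b)
round 1: derive flow(c,c) via R0 from edge(c,c)
round 1: derive flow(c,g) via R0 from edge(c,g)
round 1: derive flow(f,g) via R0 from edge(f,g)
round 1: derive flow(h,a) via R0 from edge(h,a)
round 1: derive flow(h,b) via R0 from edge(h,b)
round 1: derive flow(h,h) via R0 from edge(h,h)
round 1: derive flow(h,i) via R0 from edge(h,i)
round 1: derive flow(i,c) via R0 from edge(i,c)
round 1: derive flow(i,j) via R0 from edge(i,j)
round 1: derive flow(j,b) via R0 from edge(j,b)
round 1: derive flow(b,f) via R2 from edge(b,i), parent(i,f)
round 1: derive flow(b,h) via R2 from edge(b,i), parent(i,h)
round 1: derive flow(c,a) via R2 from edge(c,g), parent(g,a)
round 1: derive flow(c,f) via R2 from edge(c,b), parent(b,f)
round 1: derive flow(c,j) via R2 from edge(c,b), parent(b,j)
round 1: derive flow(f,a) via R2 from edge(f,g), parent(g,a)
round 1: derive flow(f,b) via R2 from edge(f,g), parent(g,b)
round 1: derive flow(h,f) via R2 from edge(h,a), parent(a,f)
round 1: derive flow(h,g) via R2 from edge(h,a), parent(a,g)
round 1: derive flow(h,j) via R2 from edge(h,b), parent(b,j)
round 1: derive flow(i,f) via R2 from edge(i,c), parent(c,f)
round 1: derive flow(j,f) via R2 from edge(j,b), parent(b,f)
round 1: derive flow(j,g) via R2 from edge(j,b), parent(b,g)
round 1: derive flow(j,j) via R2 from edge(j,b), parent(b,j)
round 2: derive flow(a,a) via R1 from flow(a,f), flow(f,a)
round 2: derive flow(a,b) via R1 from flow(a,f), flow(f,b)
round 2: derive flow(a,g) via R1 from flow(a,f), flow(f,g)
round 2: derive flow(b,a) via R1 from flow(b,f), flow(f,a)
round 2: derive flow(b,b) via R1 from flow(b,f), flow(f,b)
round 2: derive flow(b,c) via R1 from flow(b,i), flow(i,c)
round 2: derive flow(b,g) via R1 from flow(b,f), flow(f,g)
round 2: derive flow(c,h) via R1 from flow(c,b), flow(b,h)
round 2: derive flow(c,i) via R1 from flow(c,b), flow(b,i)
round 2: derive flow(f,f) via R1 from flow(f,a), flow(a,f)
round 2: derive flow(f,h) via R1 from flow(f,b), flow(b,h)
round 2: derive flow(f,i) via R1 from flow(f,b), flow(b,i)
round 2: derive flow(f,j) via R1 from flow(f,b), flow(b,j)
round 2: derive flow(h,c) via R1 from flow(h,i), flow(i,c)
round 2: derive flow(i,a) via R1 from flow(i,c), flow(c,a)
round 2: derive flow(i,b) via R1 from flow(i,c), flow(c,b)
round 2: derive flow(i,g) via R1 from flow(i,c), flow(c,g)
round 2: derive flow(j,a) via R1 from flow(j,f), flow(f,a)
round 2: derive flow(j,h) via R1 from flow(j,b), flow(b,h)
round 2: derive flow(j,i) via R1 from flow(j,b), flow(b,i)
round 3: derive flow(a,c) via R1 from flow(a,b), flow(b,c)
round 3: derive flow(a,h) via R1 from flow(a,b), flow(b,h)
round 3: derive flow(a,i) via R1 from flow(a,b), flow(b,i)
round 3: derive flow(a,j) via R1 from flow(a,b), flow(b,j)
round 3: derive flow(f,c) via R1 from flow(f,b), flow(b,c)
round 3: derive flow(i,h) via R1 from flow(i,b), flow(b,h)
round 3: derive flow(i,i) via R1 from flow(i,b), flow(b,i)
round 3: derive flow(j,c) via R1 from flow(j,b), flow(b,c)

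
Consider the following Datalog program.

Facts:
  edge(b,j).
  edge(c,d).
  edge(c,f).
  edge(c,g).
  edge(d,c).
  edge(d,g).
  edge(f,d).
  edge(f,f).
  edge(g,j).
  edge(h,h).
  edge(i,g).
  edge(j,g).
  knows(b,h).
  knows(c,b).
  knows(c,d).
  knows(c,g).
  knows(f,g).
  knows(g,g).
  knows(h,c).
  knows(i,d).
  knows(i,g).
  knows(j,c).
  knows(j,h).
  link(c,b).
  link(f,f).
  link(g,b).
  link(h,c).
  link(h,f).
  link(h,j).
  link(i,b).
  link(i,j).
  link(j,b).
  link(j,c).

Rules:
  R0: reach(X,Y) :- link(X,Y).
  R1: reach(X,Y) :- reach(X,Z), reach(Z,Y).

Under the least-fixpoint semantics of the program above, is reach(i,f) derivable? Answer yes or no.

no

round 1: derive reach(c,b) via R0 from link(c,b)
round 1: derive reach(f,f) via R0 from link(f,f)
round 1: derive reach(g,b) via R0 from link(g,b)
round 1: derive reach(h,c) via R0 from link(h,c)
round 1: derive reach(h,f) via R0 from link(h,f)
round 1: derive reach(h,j) via R0 from link(h,j)
round 1: derive reach(i,b) via R0 from link(i,b)
round 1: derive reach(i,j) via R0 from link(i,j)
round 1: derive reach(j,b) via R0 from link(j,b)
round 1: derive reach(j,c) via R0 from link(j,c)
round 2: derive reach(h,b) via R1 from reach(h,c), reach(c,b)
round 2: derive reach(i,c) via R1 from reach(i,j), reach(j,c)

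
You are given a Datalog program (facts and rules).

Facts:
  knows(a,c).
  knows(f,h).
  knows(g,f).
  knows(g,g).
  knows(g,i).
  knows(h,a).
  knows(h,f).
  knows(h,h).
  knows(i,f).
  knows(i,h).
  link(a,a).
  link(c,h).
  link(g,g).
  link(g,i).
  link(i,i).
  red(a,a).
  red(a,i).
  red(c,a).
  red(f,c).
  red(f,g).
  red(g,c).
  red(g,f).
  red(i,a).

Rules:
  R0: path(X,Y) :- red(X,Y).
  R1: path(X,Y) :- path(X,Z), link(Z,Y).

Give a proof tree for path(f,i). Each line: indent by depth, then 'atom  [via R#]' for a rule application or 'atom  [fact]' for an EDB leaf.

path(f,i)  [via R1]
  path(f,g)  [via R0]
    red(f,g)  [fact]
  link(g,i)  [fact]

round 1: derive path(a,a) via R0 from red(a,a)
round 1: derive path(a,i) via R0 from red(a,i)
round 1: derive path(c,a) via R0 from red(c,a)
round 1: derive path(f,c) via R0 from red(f,c)
round 1: derive path(f,g) via R0 from red(f,g)
round 1: derive path(g,c) via R0 from red(g,c)
round 1: derive path(g,f) via R0 from red(g,f)
round 1: derive path(i,a) via R0 from red(i,a)
round 2: derive path(f,h) via R1 from path(f,c), link(c,h)
round 2: derive path(f,i) via R1 from path(f,g), link(g,i)
round 2: derive path(g,h) via R1 from path(g,c), link(c,h)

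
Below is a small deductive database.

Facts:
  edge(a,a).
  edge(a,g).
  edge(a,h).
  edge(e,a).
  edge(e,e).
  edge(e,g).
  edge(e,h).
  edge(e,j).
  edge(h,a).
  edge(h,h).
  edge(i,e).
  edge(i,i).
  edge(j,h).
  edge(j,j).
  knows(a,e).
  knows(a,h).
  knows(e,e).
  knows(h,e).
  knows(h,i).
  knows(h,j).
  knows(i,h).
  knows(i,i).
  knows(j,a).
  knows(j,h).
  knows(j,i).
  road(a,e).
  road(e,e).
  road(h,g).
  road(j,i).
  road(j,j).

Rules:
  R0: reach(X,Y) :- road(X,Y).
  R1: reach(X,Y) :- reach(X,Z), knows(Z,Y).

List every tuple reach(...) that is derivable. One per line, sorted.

round 1: derive reach(a,e) via R0 from road(a,e)
round 1: derive reach(e,e) via R0 from road(e,e)
round 1: derive reach(h,g) via R0 from road(h,g)
round 1: derive reach(j,i) via R0 from road(j,i)
round 1: derive reach(j,j) via R0 from road(j,j)
round 2: derive reach(j,a) via R1 from reach(j,j), knows(j,a)
round 2: derive reach(j,h) via R1 from reach(j,i), knows(i,h)
round 3: derive reach(j,e) via R1 from reach(j,a), knows(a,e)

reach(a,e)
reach(e,e)
reach(h,g)
reach(j,a)
reach(j,e)
reach(j,h)
reach(j,i)
reach(j,j)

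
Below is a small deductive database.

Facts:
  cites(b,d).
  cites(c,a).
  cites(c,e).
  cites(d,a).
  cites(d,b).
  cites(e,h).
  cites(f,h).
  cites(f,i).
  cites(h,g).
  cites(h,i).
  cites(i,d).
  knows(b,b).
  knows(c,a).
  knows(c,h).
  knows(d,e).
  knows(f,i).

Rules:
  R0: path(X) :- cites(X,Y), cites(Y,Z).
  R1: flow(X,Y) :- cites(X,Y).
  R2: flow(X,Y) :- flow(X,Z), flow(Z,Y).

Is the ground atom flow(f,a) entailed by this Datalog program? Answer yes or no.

yes

round 1: derive flow(b,d) via R1 from cites(b,d)
round 1: derive flow(c,a) via R1 from cites(c,a)
round 1: derive flow(c,e) via R1 from cites(c,e)
round 1: derive flow(d,a) via R1 from cites(d,a)
round 1: derive flow(d,b) via R1 from cites(d,b)
round 1: derive flow(e,h) via R1 from cites(e,h)
round 1: derive flow(f,h) via R1 from cites(f,h)
round 1: derive flow(f,i) via R1 from cites(f,i)
round 1: derive flow(h,g) via R1 from cites(h,g)
round 1: derive flow(h,i) via R1 from cites(h,i)
round 1: derive flow(i,d) via R1 from cites(i,d)
round 2: derive flow(b,a) via R2 from flow(b,d), flow(d,a)
round 2: derive flow(b,b) via R2 from flow(b,d), flow(d,b)
round 2: derive flow(c,h) via R2 from flow(c,e), flow(e,h)
round 2: derive flow(d,d) via R2 from flow(d,b), flow(b,d)
round 2: derive flow(e,g) via R2 from flow(e,h), flow(h,g)
round 2: derive flow(e,i) via R2 from flow(e,h), flow(h,i)
round 2: derive flow(f,d) via R2 from flow(f,i), flow(i,d)
round 2: derive flow(f,g) via R2 from flow(f,h), flow(h,g)
round 2: derive flow(h,d) via R2 from flow(h,i), flow(i,d)
round 2: derive flow(i,a) via R2 from flow(i,d), flow(d,a)
round 2: derive flow(i,b) via R2 from flow(i,d), flow(d,b)
round 3: derive flow(c,d) via R2 from flow(c,h), flow(h,d)
round 3: derive flow(c,g) via R2 from flow(c,e), flow(e,g)
round 3: derive flow(c,i) via R2 from flow(c,e), flow(e,i)
round 3: derive flow(e,a) via R2 from flow(e,i), flow(i,a)
round 3: derive flow(e,b) via R2 from flow(e,i), flow(i,b)
round 3: derive flow(e,d) via R2 from flow(e,h), flow(h,d)
round 3: derive flow(f,a) via R2 from flow(f,d), flow(d,a)
round 3: derive flow(f,b) via R2 from flow(f,d), flow(d,b)
round 3: derive flow(h,a) via R2 from flow(h,d), flow(d,a)
round 3: derive flow(h,b) via R2 from flow(h,d), flow(d,b)
round 4: derive flow(c,b) via R2 from flow(c,d), flow(d,b)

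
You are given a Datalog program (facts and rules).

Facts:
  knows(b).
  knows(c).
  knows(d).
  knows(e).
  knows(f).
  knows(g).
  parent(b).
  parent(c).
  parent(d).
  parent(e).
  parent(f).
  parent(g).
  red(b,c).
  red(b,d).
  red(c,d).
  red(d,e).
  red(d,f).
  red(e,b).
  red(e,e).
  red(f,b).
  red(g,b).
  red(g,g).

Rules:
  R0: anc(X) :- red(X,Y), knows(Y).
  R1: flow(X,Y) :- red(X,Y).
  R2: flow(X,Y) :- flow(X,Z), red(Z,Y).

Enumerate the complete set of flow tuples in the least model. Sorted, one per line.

flow(b,b)
flow(b,c)
flow(b,d)
flow(b,e)
flow(b,f)
flow(c,b)
flow(c,c)
flow(c,d)
flow(c,e)
flow(c,f)
flow(d,b)
flow(d,c)
flow(d,d)
flow(d,e)
flow(d,f)
flow(e,b)
flow(e,c)
flow(e,d)
flow(e,e)
flow(e,f)
flow(f,b)
flow(f,c)
flow(f,d)
flow(f,e)
flow(f,f)
flow(g,b)
flow(g,c)
flow(g,d)
flow(g,e)
flow(g,f)
flow(g,g)

round 1: derive flow(b,c) via R1 from red(b,c)
round 1: derive flow(b,d) via R1 from red(b,d)
round 1: derive flow(c,d) via R1 from red(c,d)
round 1: derive flow(d,e) via R1 from red(d,e)
round 1: derive flow(d,f) via R1 from red(d,f)
round 1: derive flow(e,b) via R1 from red(e,b)
round 1: derive flow(e,e) via R1 from red(e,e)
round 1: derive flow(f,b) via R1 from red(f,b)
round 1: derive flow(g,b) via R1 from red(g,b)
round 1: derive flow(g,g) via R1 from red(g,g)
round 2: derive flow(b,e) via R2 from flow(b,d), red(d,e)
round 2: derive flow(b,f) via R2 from flow(b,d), red(d,f)
round 2: derive flow(c,e) via R2 from flow(c,d), red(d,e)
round 2: derive flow(c,f) via R2 from flow(c,d), red(d,f)
round 2: derive flow(d,b) via R2 from flow(d,e), red(e,b)
round 2: derive flow(e,c) via R2 from flow(e,b), red(b,c)
round 2: derive flow(e,d) via R2 from flow(e,b), red(b,d)
round 2: derive flow(f,c) via R2 from flow(f,b), red(b,c)
round 2: derive flow(f,d) via R2 from flow(f,b), red(b,d)
round 2: derive flow(g,c) via R2 from flow(g,b), red(b,c)
round 2: derive flow(g,d) via R2 from flow(g,b), red(b,d)
round 3: derive flow(b,b) via R2 from flow(b,e), red(e,b)
round 3: derive flow(c,b) via R2 from flow(c,e), red(e,b)
round 3: derive flow(d,c) via R2 from flow(d,b), red(b,c)
round 3: derive flow(d,d) via R2 from flow(d,b), red(b,d)
round 3: derive flow(e,f) via R2 from flow(e,d), red(d,f)
round 3: derive flow(f,e) via R2 from flow(f,d), red(d,e)
round 3: derive flow(f,f) via R2 from flow(f,d), red(d,f)
round 3: derive flow(g,e) via R2 from flow(g,d), red(d,e)
round 3: derive flow(g,f) via R2 from flow(g,d), red(d,f)
round 4: derive flow(c,c) via R2 from flow(c,b), red(b,c)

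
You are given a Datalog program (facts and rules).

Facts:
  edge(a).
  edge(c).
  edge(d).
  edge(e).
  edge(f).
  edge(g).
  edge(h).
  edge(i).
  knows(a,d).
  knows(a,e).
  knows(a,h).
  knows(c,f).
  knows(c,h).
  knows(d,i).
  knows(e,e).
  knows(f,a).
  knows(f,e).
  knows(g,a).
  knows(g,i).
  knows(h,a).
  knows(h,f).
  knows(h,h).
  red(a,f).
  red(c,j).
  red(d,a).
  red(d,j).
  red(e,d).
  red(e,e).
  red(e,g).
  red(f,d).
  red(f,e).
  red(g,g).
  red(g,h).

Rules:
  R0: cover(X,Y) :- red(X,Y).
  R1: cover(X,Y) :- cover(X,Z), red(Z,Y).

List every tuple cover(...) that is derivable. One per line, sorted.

round 1: derive cover(a,f) via R0 from red(a,f)
round 1: derive cover(c,j) via R0 from red(c,j)
round 1: derive cover(d,a) via R0 from red(d,a)
round 1: derive cover(d,j) via R0 from red(d,j)
round 1: derive cover(e,d) via R0 from red(e,d)
round 1: derive cover(e,e) via R0 from red(e,e)
round 1: derive cover(e,g) via R0 from red(e,g)
round 1: derive cover(f,d) via R0 from red(f,d)
round 1: derive cover(f,e) via R0 from red(f,e)
round 1: derive cover(g,g) via R0 from red(g,g)
round 1: derive cover(g,h) via R0 from red(g,h)
round 2: derive cover(a,d) via R1 from cover(a,f), red(f,d)
round 2: derive cover(a,e) via R1 from cover(a,f), red(f,e)
round 2: derive cover(d,f) via R1 from cover(d,a), red(a,f)
round 2: derive cover(e,a) via R1 from cover(e,d), red(d,a)
round 2: derive cover(e,h) via R1 from cover(e,g), red(g,h)
round 2: derive cover(e,j) via R1 from cover(e,d), red(d,j)
round 2: derive cover(f,a) via R1 from cover(f,d), red(d,a)
round 2: derive cover(f,g) via R1 from cover(f,e), red(e,g)
round 2: derive cover(f,j) via R1 from cover(f,d), red(d,j)
round 3: derive cover(a,a) via R1 from cover(a,d), red(d,a)
round 3: derive cover(a,g) via R1 from cover(a,e), red(e,g)
round 3: derive cover(a,j) via R1 from cover(a,d), red(d,j)
round 3: derive cover(d,d) via R1 from cover(d,f), red(f,d)
round 3: derive cover(d,e) via R1 from cover(d,f), red(f,e)
round 3: derive cover(e,f) via R1 from cover(e,a), red(a,f)
round 3: derive cover(f,f) via R1 from cover(f,a), red(a,f)
round 3: derive cover(f,h) via R1 from cover(f,g), red(g,h)
round 4: derive cover(a,h) via R1 from cover(a,g), red(g,h)
round 4: derive cover(d,g) via R1 from cover(d,e), red(e,g)
round 5: derive cover(d,h) via R1 from cover(d,g), red(g,h)

cover(a,a)
cover(a,d)
cover(a,e)
cover(a,f)
cover(a,g)
cover(a,h)
cover(a,j)
cover(c,j)
cover(d,a)
cover(d,d)
cover(d,e)
cover(d,f)
cover(d,g)
cover(d,h)
cover(d,j)
cover(e,a)
cover(e,d)
cover(e,e)
cover(e,f)
cover(e,g)
cover(e,h)
cover(e,j)
cover(f,a)
cover(f,d)
cover(f,e)
cover(f,f)
cover(f,g)
cover(f,h)
cover(f,j)
cover(g,g)
cover(g,h)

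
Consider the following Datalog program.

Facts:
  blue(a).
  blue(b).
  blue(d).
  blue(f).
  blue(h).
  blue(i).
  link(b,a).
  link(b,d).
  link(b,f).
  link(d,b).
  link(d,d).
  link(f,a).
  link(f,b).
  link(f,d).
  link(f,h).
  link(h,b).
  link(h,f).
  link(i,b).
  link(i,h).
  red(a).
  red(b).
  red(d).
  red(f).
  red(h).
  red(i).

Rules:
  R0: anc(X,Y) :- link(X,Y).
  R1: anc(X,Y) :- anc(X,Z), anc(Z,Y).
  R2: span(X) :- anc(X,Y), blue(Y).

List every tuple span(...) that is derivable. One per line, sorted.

span(b)
span(d)
span(f)
span(h)
span(i)

round 1: derive anc(b,a) via R0 from link(b,a)
round 1: derive anc(b,d) via R0 from link(b,d)
round 1: derive anc(b,f) via R0 from link(b,f)
round 1: derive anc(d,b) via R0 from link(d,b)
round 1: derive anc(d,d) via R0 from link(d,d)
round 1: derive anc(f,a) via R0 from link(f,a)
round 1: derive anc(f,b) via R0 from link(f,b)
round 1: derive anc(f,d) via R0 from link(f,d)
round 1: derive anc(f,h) via R0 from link(f,h)
round 1: derive anc(h,b) via R0 from link(h,b)
round 1: derive anc(h,f) via R0 from link(h,f)
round 1: derive anc(i,b) via R0 from link(i,b)
round 1: derive anc(i,h) via R0 from link(i,h)
round 2: derive anc(b,b) via R1 from anc(b,d), anc(d,b)
round 2: derive anc(b,h) via R1 from anc(b,f), anc(f,h)
round 2: derive anc(d,a) via R1 from anc(d,b), anc(b,a)
round 2: derive anc(d,f) via R1 from anc(d,b), anc(b,f)
round 2: derive anc(f,f) via R1 from anc(f,b), anc(b,f)
round 2: derive anc(h,a) via R1 from anc(h,b), anc(b,a)
round 2: derive anc(h,d) via R1 from anc(h,b), anc(b,d)
round 2: derive anc(h,h) via R1 from anc(h,f), anc(f,h)
round 2: derive anc(i,a) via R1 from anc(i,b), anc(b,a)
round 2: derive anc(i,d) via R1 from anc(i,b), anc(b,d)
round 2: derive anc(i,f) via R1 from anc(i,b), anc(b,f)
round 2: derive span(b) via R2 from anc(b,a), blue(a)
round 2: derive span(d) via R2 from anc(d,b), blue(b)
round 2: derive span(f) via R2 from anc(f,a), blue(a)
round 2: derive span(h) via R2 from anc(h,b), blue(b)
round 2: derive span(i) via R2 from anc(i,b), blue(b)
round 3: derive anc(d,h) via R1 from anc(d,b), anc(b,h)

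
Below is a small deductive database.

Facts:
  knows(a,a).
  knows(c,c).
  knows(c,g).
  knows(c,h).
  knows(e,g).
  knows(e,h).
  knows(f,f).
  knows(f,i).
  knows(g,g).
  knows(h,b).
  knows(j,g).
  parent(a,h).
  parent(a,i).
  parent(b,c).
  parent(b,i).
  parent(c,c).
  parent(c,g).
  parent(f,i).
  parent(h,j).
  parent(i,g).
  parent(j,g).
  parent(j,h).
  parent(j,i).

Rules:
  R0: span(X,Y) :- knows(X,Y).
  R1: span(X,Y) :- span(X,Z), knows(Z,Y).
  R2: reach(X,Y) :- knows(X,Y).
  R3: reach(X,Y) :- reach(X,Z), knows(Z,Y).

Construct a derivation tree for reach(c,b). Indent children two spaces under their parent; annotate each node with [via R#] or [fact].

reach(c,b)  [via R3]
  reach(c,h)  [via R2]
    knows(c,h)  [fact]
  knows(h,b)  [fact]

round 1: derive reach(a,a) via R2 from knows(a,a)
round 1: derive reach(c,c) via R2 from knows(c,c)
round 1: derive reach(c,g) via R2 from knows(c,g)
round 1: derive reach(c,h) via R2 from knows(c,h)
round 1: derive reach(e,g) via R2 from knows(e,g)
round 1: derive reach(e,h) via R2 from knows(e,h)
round 1: derive reach(f,f) via R2 from knows(f,f)
round 1: derive reach(f,i) via R2 from knows(f,i)
round 1: derive reach(g,g) via R2 from knows(g,g)
round 1: derive reach(h,b) via R2 from knows(h,b)
round 1: derive reach(j,g) via R2 from knows(j,g)
round 2: derive reach(c,b) via R3 from reach(c,h), knows(h,b)
round 2: derive reach(e,b) via R3 from reach(e,h), knows(h,b)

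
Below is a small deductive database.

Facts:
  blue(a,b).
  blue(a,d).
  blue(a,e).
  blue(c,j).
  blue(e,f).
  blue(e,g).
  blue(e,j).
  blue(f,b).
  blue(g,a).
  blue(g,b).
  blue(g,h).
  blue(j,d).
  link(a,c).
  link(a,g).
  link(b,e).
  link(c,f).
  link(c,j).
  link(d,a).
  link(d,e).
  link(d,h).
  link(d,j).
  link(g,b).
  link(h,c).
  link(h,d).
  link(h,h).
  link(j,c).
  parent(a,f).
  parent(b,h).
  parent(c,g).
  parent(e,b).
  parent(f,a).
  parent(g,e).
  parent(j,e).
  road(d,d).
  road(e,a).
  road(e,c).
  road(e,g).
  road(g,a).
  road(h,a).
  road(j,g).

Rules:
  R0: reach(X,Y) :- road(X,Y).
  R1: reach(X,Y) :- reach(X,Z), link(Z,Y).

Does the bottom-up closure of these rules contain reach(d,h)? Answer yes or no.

round 1: derive reach(d,d) via R0 from road(d,d)
round 1: derive reach(e,a) via R0 from road(e,a)
round 1: derive reach(e,c) via R0 from road(e,c)
round 1: derive reach(e,g) via R0 from road(e,g)
round 1: derive reach(g,a) via R0 from road(g,a)
round 1: derive reach(h,a) via R0 from road(h,a)
round 1: derive reach(j,g) via R0 from road(j,g)
round 2: derive reach(d,a) via R1 from reach(d,d), link(d,a)
round 2: derive reach(d,e) via R1 from reach(d,d), link(d,e)
round 2: derive reach(d,h) via R1 from reach(d,d), link(d,h)
round 2: derive reach(d,j) via R1 from reach(d,d), link(d,j)
round 2: derive reach(e,b) via R1 from reach(e,g), link(g,b)
round 2: derive reach(e,f) via R1 from reach(e,c), link(c,f)
round 2: derive reach(e,j) via R1 from reach(e,c), link(c,j)
round 2: derive reach(g,c) via R1 from reach(g,a), link(a,c)
round 2: derive reach(g,g) via R1 from reach(g,a), link(a,g)
round 2: derive reach(h,c) via R1 from reach(h,a), link(a,c)
round 2: derive reach(h,g) via R1 from reach(h,a), link(a,g)
round 2: derive reach(j,b) via R1 from reach(j,g), link(g,b)
round 3: derive reach(d,c) via R1 from reach(d,a), link(a,c)
round 3: derive reach(d,g) via R1 from reach(d,a), link(a,g)
round 3: derive reach(e,e) via R1 from reach(e,b), link(b,e)
round 3: derive reach(g,b) via R1 from reach(g,g), link(g,b)
round 3: derive reach(g,f) via R1 from reach(g,c), link(c,f)
round 3: derive reach(g,j) via R1 from reach(g,c), link(c,j)
round 3: derive reach(h,b) via R1 from reach(h,g), link(g,b)
round 3: derive reach(h,f) via R1 from reach(h,c), link(c,f)
round 3: derive reach(h,j) via R1 from reach(h,c), link(c,j)
round 3: derive reach(j,e) via R1 from reach(j,b), link(b,e)
round 4: derive reach(d,b) via R1 from reach(d,g), link(g,b)
round 4: derive reach(d,f) via R1 from reach(d,c), link(c,f)
round 4: derive reach(g,e) via R1 from reach(g,b), link(b,e)
round 4: derive reach(h,e) via R1 from reach(h,b), link(b,e)

yes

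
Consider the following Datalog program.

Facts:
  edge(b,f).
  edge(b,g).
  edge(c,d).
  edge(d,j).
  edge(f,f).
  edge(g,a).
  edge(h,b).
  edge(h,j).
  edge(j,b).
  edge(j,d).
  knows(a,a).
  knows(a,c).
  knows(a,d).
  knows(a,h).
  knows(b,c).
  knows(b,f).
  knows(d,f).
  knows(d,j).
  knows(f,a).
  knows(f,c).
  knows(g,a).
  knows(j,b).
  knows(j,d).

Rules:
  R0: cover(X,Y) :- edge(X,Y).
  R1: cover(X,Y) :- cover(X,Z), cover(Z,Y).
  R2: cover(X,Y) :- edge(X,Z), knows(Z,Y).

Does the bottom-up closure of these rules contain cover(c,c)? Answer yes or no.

yes

round 1: derive cover(b,f) via R0 from edge(b,f)
round 1: derive cover(b,g) via R0 from edge(b,g)
round 1: derive cover(c,d) via R0 from edge(c,d)
round 1: derive cover(d,j) via R0 from edge(d,j)
round 1: derive cover(f,f) via R0 from edge(f,f)
round 1: derive cover(g,a) via R0 from edge(g,a)
round 1: derive cover(h,b) via R0 from edge(h,b)
round 1: derive cover(h,j) via R0 from edge(h,j)
round 1: derive cover(j,b) via R0 from edge(j,b)
round 1: derive cover(j,d) via R0 from edge(j,d)
round 1: derive cover(b,a) via R2 from edge(b,f), knows(f,a)
round 1: derive cover(b,c) via R2 from edge(b,f), knows(f,c)
round 1: derive cover(c,f) via R2 from edge(c,d), knows(d,f)
round 1: derive cover(c,j) via R2 from edge(c,d), knows(d,j)
round 1: derive cover(d,b) via R2 from edge(d,j), knows(j,b)
round 1: derive cover(d,d) via R2 from edge(d,j), knows(j,d)
round 1: derive cover(f,a) via R2 from edge(f,f), knows(f,a)
round 1: derive cover(f,c) via R2 from edge(f,f), knows(f,c)
round 1: derive cover(g,c) via R2 from edge(g,a), knows(a,c)
round 1: derive cover(g,d) via R2 from edge(g,a), knows(a,d)
round 1: derive cover(g,h) via R2 from edge(g,a), knows(a,h)
round 1: derive cover(h,c) via R2 from edge(h,b), knows(b,c)
round 1: derive cover(h,d) via R2 from edge(h,j), knows(j,d)
round 1: derive cover(h,f) via R2 from edge(h,b), knows(b,f)
round 1: derive cover(j,c) via R2 from edge(j,b), knows(b,c)
round 1: derive cover(j,f) via R2 from edge(j,b), knows(b,f)
round 1: derive cover(j,j) via R2 from edge(j,d), knows(d,j)
round 2: derive cover(b,d) via R1 from cover(b,c), cover(c,d)
round 2: derive cover(b,h) via R1 from cover(b,g), cover(g,h)
round 2: derive cover(b,j) via R1 from cover(b,c), cover(c,j)
round 2: derive cover(c,a) via R1 from cover(c,f), cover(f,a)
round 2: derive cover(c,b) via R1 from cover(c,d), cover(d,b)
round 2: derive cover(c,c) via R1 from cover(c,f), cover(f,c)
round 2: derive cover(d,a) via R1 from cover(d,b), cover(b,a)
round 2: derive cover(d,c) via R1 from cover(d,b), cover(b,c)
round 2: derive cover(d,f) via R1 from cover(d,b), cover(b,f)
round 2: derive cover(d,g) via R1 from cover(d,b), cover(b,g)
round 2: derive cover(f,d) via R1 from cover(f,c), cover(c,d)
round 2: derive cover(f,j) via R1 from cover(f,c), cover(c,j)
round 2: derive cover(g,b) via R1 from cover(g,d), cover(d,b)
round 2: derive cover(g,f) via R1 from cover(g,c), cover(c,f)
round 2: derive cover(g,j) via R1 from cover(g,c), cover(c,j)
round 2: derive cover(h,a) via R1 from cover(h,b), cover(b,a)
round 2: derive cover(h,g) via R1 from cover(h,b), cover(b,g)
round 2: derive cover(j,a) via R1 from cover(j,b), cover(b,a)
round 2: derive cover(j,g) via R1 from cover(j,b), cover(b,g)
round 3: derive cover(b,b) via R1 from cover(b,c), cover(c,b)
round 3: derive cover(c,g) via R1 from cover(c,b), cover(b,g)
round 3: derive cover(c,h) via R1 from cover(c,b), cover(b,h)
round 3: derive cover(d,h) via R1 from cover(d,b), cover(b,h)
round 3: derive cover(f,b) via R1 from cover(f,c), cover(c,b)
round 3: derive cover(f,g) via R1 from cover(f,d), cover(d,g)
round 3: derive cover(g,g) via R1 from cover(g,b), cover(b,g)
round 3: derive cover(h,h) via R1 from cover(h,b), cover(b,h)
round 3: derive cover(j,h) via R1 from cover(j,b), cover(b,h)
round 4: derive cover(f,h) via R1 from cover(f,b), cover(b,h)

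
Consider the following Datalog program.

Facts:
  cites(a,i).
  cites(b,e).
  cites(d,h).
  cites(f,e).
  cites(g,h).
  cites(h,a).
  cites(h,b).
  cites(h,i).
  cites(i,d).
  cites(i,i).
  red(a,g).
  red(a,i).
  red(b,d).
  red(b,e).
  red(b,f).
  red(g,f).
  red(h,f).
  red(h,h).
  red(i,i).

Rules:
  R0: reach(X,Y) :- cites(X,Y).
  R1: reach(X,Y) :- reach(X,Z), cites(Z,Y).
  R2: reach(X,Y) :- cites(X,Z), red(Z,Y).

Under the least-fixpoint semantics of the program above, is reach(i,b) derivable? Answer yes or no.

round 1: derive reach(a,i) via R0 from cites(a,i)
round 1: derive reach(b,e) via R0 from cites(b,e)
round 1: derive reach(d,h) via R0 from cites(d,h)
round 1: derive reach(f,e) via R0 from cites(f,e)
round 1: derive reach(g,h) via R0 from cites(g,h)
round 1: derive reach(h,a) via R0 from cites(h,a)
round 1: derive reach(h,b) via R0 from cites(h,b)
round 1: derive reach(h,i) via R0 from cites(h,i)
round 1: derive reach(i,d) via R0 from cites(i,d)
round 1: derive reach(i,i) via R0 from cites(i,i)
round 1: derive reach(d,f) via R2 from cites(d,h), red(h,f)
round 1: derive reach(g,f) via R2 from cites(g,h), red(h,f)
round 1: derive reach(h,d) via R2 from cites(h,b), red(b,d)
round 1: derive reach(h,e) via R2 from cites(h,b), red(b,e)
round 1: derive reach(h,f) via R2 from cites(h,b), red(b,f)
round 1: derive reach(h,g) via R2 from cites(h,a), red(a,g)
round 2: derive reach(a,d) via R1 from reach(a,i), cites(i,d)
round 2: derive reach(d,a) via R1 from reach(d,h), cites(h,a)
round 2: derive reach(d,b) via R1 from reach(d,h), cites(h,b)
round 2: derive reach(d,e) via R1 from reach(d,f), cites(f,e)
round 2: derive reach(d,i) via R1 from reach(d,h), cites(h,i)
round 2: derive reach(g,a) via R1 from reach(g,h), cites(h,a)
round 2: derive reach(g,b) via R1 from reach(g,h), cites(h,b)
round 2: derive reach(g,e) via R1 from reach(g,f), cites(f,e)
round 2: derive reach(g,i) via R1 from reach(g,h), cites(h,i)
round 2: derive reach(h,h) via R1 from reach(h,d), cites(d,h)
round 2: derive reach(i,h) via R1 from reach(i,d), cites(d,h)
round 3: derive reach(a,h) via R1 from reach(a,d), cites(d,h)
round 3: derive reach(d,d) via R1 from reach(d,i), cites(i,d)
round 3: derive reach(g,d) via R1 from reach(g,i), cites(i,d)
round 3: derive reach(i,a) via R1 from reach(i,h), cites(h,a)
round 3: derive reach(i,b) via R1 from reach(i,h), cites(h,b)
round 4: derive reach(a,a) via R1 from reach(a,h), cites(h,a)
round 4: derive reach(a,b) via R1 from reach(a,h), cites(h,b)
round 4: derive reach(i,e) via R1 from reach(i,b), cites(b,e)
round 5: derive reach(a,e) via R1 from reach(a,b), cites(b,e)

yes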